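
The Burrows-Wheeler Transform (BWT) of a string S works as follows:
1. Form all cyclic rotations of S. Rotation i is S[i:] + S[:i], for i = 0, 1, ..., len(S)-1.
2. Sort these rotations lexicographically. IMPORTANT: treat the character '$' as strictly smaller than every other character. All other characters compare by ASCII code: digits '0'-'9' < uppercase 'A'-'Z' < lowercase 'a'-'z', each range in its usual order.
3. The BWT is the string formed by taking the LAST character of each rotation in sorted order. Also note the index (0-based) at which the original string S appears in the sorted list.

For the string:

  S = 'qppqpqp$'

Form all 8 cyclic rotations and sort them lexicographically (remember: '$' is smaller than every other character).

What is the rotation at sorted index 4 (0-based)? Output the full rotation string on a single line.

Answer: pqpqp$qp

Derivation:
All 8 rotations (rotation i = S[i:]+S[:i]):
  rot[0] = qppqpqp$
  rot[1] = ppqpqp$q
  rot[2] = pqpqp$qp
  rot[3] = qpqp$qpp
  rot[4] = pqp$qppq
  rot[5] = qp$qppqp
  rot[6] = p$qppqpq
  rot[7] = $qppqpqp
Sorted (with $ < everything):
  sorted[0] = $qppqpqp
  sorted[1] = p$qppqpq
  sorted[2] = ppqpqp$q
  sorted[3] = pqp$qppq
  sorted[4] = pqpqp$qp
  sorted[5] = qp$qppqp
  sorted[6] = qppqpqp$
  sorted[7] = qpqp$qpp
sorted[4] = pqpqp$qp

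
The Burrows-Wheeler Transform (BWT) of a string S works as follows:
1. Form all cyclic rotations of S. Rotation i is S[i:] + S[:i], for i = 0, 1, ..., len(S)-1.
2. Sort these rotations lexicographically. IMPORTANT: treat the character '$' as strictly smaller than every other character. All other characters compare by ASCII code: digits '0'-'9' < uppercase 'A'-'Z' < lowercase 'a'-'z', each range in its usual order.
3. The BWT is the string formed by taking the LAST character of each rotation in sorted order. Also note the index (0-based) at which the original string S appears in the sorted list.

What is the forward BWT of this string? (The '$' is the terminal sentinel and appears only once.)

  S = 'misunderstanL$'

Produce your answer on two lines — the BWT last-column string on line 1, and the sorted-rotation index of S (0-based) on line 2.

Answer: Lntndm$aueriss
6

Derivation:
All 14 rotations (rotation i = S[i:]+S[:i]):
  rot[0] = misunderstanL$
  rot[1] = isunderstanL$m
  rot[2] = sunderstanL$mi
  rot[3] = understanL$mis
  rot[4] = nderstanL$misu
  rot[5] = derstanL$misun
  rot[6] = erstanL$misund
  rot[7] = rstanL$misunde
  rot[8] = stanL$misunder
  rot[9] = tanL$misunders
  rot[10] = anL$misunderst
  rot[11] = nL$misundersta
  rot[12] = L$misunderstan
  rot[13] = $misunderstanL
Sorted (with $ < everything):
  sorted[0] = $misunderstanL  (last char: 'L')
  sorted[1] = L$misunderstan  (last char: 'n')
  sorted[2] = anL$misunderst  (last char: 't')
  sorted[3] = derstanL$misun  (last char: 'n')
  sorted[4] = erstanL$misund  (last char: 'd')
  sorted[5] = isunderstanL$m  (last char: 'm')
  sorted[6] = misunderstanL$  (last char: '$')
  sorted[7] = nL$misundersta  (last char: 'a')
  sorted[8] = nderstanL$misu  (last char: 'u')
  sorted[9] = rstanL$misunde  (last char: 'e')
  sorted[10] = stanL$misunder  (last char: 'r')
  sorted[11] = sunderstanL$mi  (last char: 'i')
  sorted[12] = tanL$misunders  (last char: 's')
  sorted[13] = understanL$mis  (last char: 's')
Last column: Lntndm$aueriss
Original string S is at sorted index 6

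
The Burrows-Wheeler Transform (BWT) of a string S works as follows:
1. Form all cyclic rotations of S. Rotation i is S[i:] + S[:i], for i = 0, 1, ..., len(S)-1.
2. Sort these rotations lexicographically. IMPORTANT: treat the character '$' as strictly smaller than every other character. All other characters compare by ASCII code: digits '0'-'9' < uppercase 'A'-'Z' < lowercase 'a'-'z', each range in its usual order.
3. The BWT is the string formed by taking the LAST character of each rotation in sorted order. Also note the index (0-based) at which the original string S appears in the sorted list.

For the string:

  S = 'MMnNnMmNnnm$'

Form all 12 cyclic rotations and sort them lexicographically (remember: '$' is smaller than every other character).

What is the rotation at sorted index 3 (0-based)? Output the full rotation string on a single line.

All 12 rotations (rotation i = S[i:]+S[:i]):
  rot[0] = MMnNnMmNnnm$
  rot[1] = MnNnMmNnnm$M
  rot[2] = nNnMmNnnm$MM
  rot[3] = NnMmNnnm$MMn
  rot[4] = nMmNnnm$MMnN
  rot[5] = MmNnnm$MMnNn
  rot[6] = mNnnm$MMnNnM
  rot[7] = Nnnm$MMnNnMm
  rot[8] = nnm$MMnNnMmN
  rot[9] = nm$MMnNnMmNn
  rot[10] = m$MMnNnMmNnn
  rot[11] = $MMnNnMmNnnm
Sorted (with $ < everything):
  sorted[0] = $MMnNnMmNnnm
  sorted[1] = MMnNnMmNnnm$
  sorted[2] = MmNnnm$MMnNn
  sorted[3] = MnNnMmNnnm$M
  sorted[4] = NnMmNnnm$MMn
  sorted[5] = Nnnm$MMnNnMm
  sorted[6] = m$MMnNnMmNnn
  sorted[7] = mNnnm$MMnNnM
  sorted[8] = nMmNnnm$MMnN
  sorted[9] = nNnMmNnnm$MM
  sorted[10] = nm$MMnNnMmNn
  sorted[11] = nnm$MMnNnMmN
sorted[3] = MnNnMmNnnm$M

Answer: MnNnMmNnnm$M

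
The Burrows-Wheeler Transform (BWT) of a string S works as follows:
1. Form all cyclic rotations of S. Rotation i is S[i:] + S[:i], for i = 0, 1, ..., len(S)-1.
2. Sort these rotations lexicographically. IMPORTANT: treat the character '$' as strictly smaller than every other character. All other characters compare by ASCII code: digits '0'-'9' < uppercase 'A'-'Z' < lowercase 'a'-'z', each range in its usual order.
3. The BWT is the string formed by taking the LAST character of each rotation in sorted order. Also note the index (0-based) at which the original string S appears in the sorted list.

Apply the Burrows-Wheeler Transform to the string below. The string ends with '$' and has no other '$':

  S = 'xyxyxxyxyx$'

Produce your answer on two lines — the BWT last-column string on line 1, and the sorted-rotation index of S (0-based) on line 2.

Answer: xyyyyx$xxxx
6

Derivation:
All 11 rotations (rotation i = S[i:]+S[:i]):
  rot[0] = xyxyxxyxyx$
  rot[1] = yxyxxyxyx$x
  rot[2] = xyxxyxyx$xy
  rot[3] = yxxyxyx$xyx
  rot[4] = xxyxyx$xyxy
  rot[5] = xyxyx$xyxyx
  rot[6] = yxyx$xyxyxx
  rot[7] = xyx$xyxyxxy
  rot[8] = yx$xyxyxxyx
  rot[9] = x$xyxyxxyxy
  rot[10] = $xyxyxxyxyx
Sorted (with $ < everything):
  sorted[0] = $xyxyxxyxyx  (last char: 'x')
  sorted[1] = x$xyxyxxyxy  (last char: 'y')
  sorted[2] = xxyxyx$xyxy  (last char: 'y')
  sorted[3] = xyx$xyxyxxy  (last char: 'y')
  sorted[4] = xyxxyxyx$xy  (last char: 'y')
  sorted[5] = xyxyx$xyxyx  (last char: 'x')
  sorted[6] = xyxyxxyxyx$  (last char: '$')
  sorted[7] = yx$xyxyxxyx  (last char: 'x')
  sorted[8] = yxxyxyx$xyx  (last char: 'x')
  sorted[9] = yxyx$xyxyxx  (last char: 'x')
  sorted[10] = yxyxxyxyx$x  (last char: 'x')
Last column: xyyyyx$xxxx
Original string S is at sorted index 6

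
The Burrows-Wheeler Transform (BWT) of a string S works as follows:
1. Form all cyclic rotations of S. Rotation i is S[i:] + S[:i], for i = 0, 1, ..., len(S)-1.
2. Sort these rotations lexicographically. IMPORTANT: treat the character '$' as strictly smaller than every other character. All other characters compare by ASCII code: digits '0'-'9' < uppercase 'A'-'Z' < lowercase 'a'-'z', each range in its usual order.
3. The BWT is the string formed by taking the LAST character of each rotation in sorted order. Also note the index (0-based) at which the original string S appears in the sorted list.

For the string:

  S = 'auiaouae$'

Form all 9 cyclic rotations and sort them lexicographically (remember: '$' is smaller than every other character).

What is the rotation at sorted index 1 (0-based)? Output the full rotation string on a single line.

All 9 rotations (rotation i = S[i:]+S[:i]):
  rot[0] = auiaouae$
  rot[1] = uiaouae$a
  rot[2] = iaouae$au
  rot[3] = aouae$aui
  rot[4] = ouae$auia
  rot[5] = uae$auiao
  rot[6] = ae$auiaou
  rot[7] = e$auiaoua
  rot[8] = $auiaouae
Sorted (with $ < everything):
  sorted[0] = $auiaouae
  sorted[1] = ae$auiaou
  sorted[2] = aouae$aui
  sorted[3] = auiaouae$
  sorted[4] = e$auiaoua
  sorted[5] = iaouae$au
  sorted[6] = ouae$auia
  sorted[7] = uae$auiao
  sorted[8] = uiaouae$a
sorted[1] = ae$auiaou

Answer: ae$auiaou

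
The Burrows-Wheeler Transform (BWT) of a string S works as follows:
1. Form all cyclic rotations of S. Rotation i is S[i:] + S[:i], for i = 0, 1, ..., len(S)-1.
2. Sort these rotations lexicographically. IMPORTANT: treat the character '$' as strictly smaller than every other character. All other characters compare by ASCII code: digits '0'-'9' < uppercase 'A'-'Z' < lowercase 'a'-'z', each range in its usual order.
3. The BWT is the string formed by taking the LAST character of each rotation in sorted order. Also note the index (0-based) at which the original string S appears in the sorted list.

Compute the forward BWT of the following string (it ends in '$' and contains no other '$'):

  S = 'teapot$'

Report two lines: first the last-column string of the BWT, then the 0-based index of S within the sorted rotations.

All 7 rotations (rotation i = S[i:]+S[:i]):
  rot[0] = teapot$
  rot[1] = eapot$t
  rot[2] = apot$te
  rot[3] = pot$tea
  rot[4] = ot$teap
  rot[5] = t$teapo
  rot[6] = $teapot
Sorted (with $ < everything):
  sorted[0] = $teapot  (last char: 't')
  sorted[1] = apot$te  (last char: 'e')
  sorted[2] = eapot$t  (last char: 't')
  sorted[3] = ot$teap  (last char: 'p')
  sorted[4] = pot$tea  (last char: 'a')
  sorted[5] = t$teapo  (last char: 'o')
  sorted[6] = teapot$  (last char: '$')
Last column: tetpao$
Original string S is at sorted index 6

Answer: tetpao$
6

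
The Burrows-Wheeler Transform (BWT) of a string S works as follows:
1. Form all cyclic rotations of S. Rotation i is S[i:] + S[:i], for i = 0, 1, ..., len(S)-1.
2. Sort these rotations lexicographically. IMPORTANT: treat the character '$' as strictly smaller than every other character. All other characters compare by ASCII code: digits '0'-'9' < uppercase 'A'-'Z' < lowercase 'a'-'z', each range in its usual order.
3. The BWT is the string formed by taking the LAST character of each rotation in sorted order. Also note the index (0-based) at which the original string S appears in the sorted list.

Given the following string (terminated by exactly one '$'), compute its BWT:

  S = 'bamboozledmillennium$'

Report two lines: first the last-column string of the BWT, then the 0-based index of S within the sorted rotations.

Answer: mb$mellmnzliuadneboio
2

Derivation:
All 21 rotations (rotation i = S[i:]+S[:i]):
  rot[0] = bamboozledmillennium$
  rot[1] = amboozledmillennium$b
  rot[2] = mboozledmillennium$ba
  rot[3] = boozledmillennium$bam
  rot[4] = oozledmillennium$bamb
  rot[5] = ozledmillennium$bambo
  rot[6] = zledmillennium$bamboo
  rot[7] = ledmillennium$bambooz
  rot[8] = edmillennium$bamboozl
  rot[9] = dmillennium$bamboozle
  rot[10] = millennium$bamboozled
  rot[11] = illennium$bamboozledm
  rot[12] = llennium$bamboozledmi
  rot[13] = lennium$bamboozledmil
  rot[14] = ennium$bamboozledmill
  rot[15] = nnium$bamboozledmille
  rot[16] = nium$bamboozledmillen
  rot[17] = ium$bamboozledmillenn
  rot[18] = um$bamboozledmillenni
  rot[19] = m$bamboozledmillenniu
  rot[20] = $bamboozledmillennium
Sorted (with $ < everything):
  sorted[0] = $bamboozledmillennium  (last char: 'm')
  sorted[1] = amboozledmillennium$b  (last char: 'b')
  sorted[2] = bamboozledmillennium$  (last char: '$')
  sorted[3] = boozledmillennium$bam  (last char: 'm')
  sorted[4] = dmillennium$bamboozle  (last char: 'e')
  sorted[5] = edmillennium$bamboozl  (last char: 'l')
  sorted[6] = ennium$bamboozledmill  (last char: 'l')
  sorted[7] = illennium$bamboozledm  (last char: 'm')
  sorted[8] = ium$bamboozledmillenn  (last char: 'n')
  sorted[9] = ledmillennium$bambooz  (last char: 'z')
  sorted[10] = lennium$bamboozledmil  (last char: 'l')
  sorted[11] = llennium$bamboozledmi  (last char: 'i')
  sorted[12] = m$bamboozledmillenniu  (last char: 'u')
  sorted[13] = mboozledmillennium$ba  (last char: 'a')
  sorted[14] = millennium$bamboozled  (last char: 'd')
  sorted[15] = nium$bamboozledmillen  (last char: 'n')
  sorted[16] = nnium$bamboozledmille  (last char: 'e')
  sorted[17] = oozledmillennium$bamb  (last char: 'b')
  sorted[18] = ozledmillennium$bambo  (last char: 'o')
  sorted[19] = um$bamboozledmillenni  (last char: 'i')
  sorted[20] = zledmillennium$bamboo  (last char: 'o')
Last column: mb$mellmnzliuadneboio
Original string S is at sorted index 2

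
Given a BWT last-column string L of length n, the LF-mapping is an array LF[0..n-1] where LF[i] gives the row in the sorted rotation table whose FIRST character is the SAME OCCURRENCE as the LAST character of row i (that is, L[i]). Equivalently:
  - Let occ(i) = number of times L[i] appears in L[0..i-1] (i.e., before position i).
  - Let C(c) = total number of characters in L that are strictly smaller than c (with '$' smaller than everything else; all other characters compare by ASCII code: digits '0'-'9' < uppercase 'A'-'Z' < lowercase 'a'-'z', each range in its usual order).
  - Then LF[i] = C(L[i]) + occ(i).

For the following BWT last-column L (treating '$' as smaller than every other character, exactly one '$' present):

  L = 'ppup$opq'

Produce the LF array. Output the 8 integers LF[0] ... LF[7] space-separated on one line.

Answer: 2 3 7 4 0 1 5 6

Derivation:
Char counts: '$':1, 'o':1, 'p':4, 'q':1, 'u':1
C (first-col start): C('$')=0, C('o')=1, C('p')=2, C('q')=6, C('u')=7
L[0]='p': occ=0, LF[0]=C('p')+0=2+0=2
L[1]='p': occ=1, LF[1]=C('p')+1=2+1=3
L[2]='u': occ=0, LF[2]=C('u')+0=7+0=7
L[3]='p': occ=2, LF[3]=C('p')+2=2+2=4
L[4]='$': occ=0, LF[4]=C('$')+0=0+0=0
L[5]='o': occ=0, LF[5]=C('o')+0=1+0=1
L[6]='p': occ=3, LF[6]=C('p')+3=2+3=5
L[7]='q': occ=0, LF[7]=C('q')+0=6+0=6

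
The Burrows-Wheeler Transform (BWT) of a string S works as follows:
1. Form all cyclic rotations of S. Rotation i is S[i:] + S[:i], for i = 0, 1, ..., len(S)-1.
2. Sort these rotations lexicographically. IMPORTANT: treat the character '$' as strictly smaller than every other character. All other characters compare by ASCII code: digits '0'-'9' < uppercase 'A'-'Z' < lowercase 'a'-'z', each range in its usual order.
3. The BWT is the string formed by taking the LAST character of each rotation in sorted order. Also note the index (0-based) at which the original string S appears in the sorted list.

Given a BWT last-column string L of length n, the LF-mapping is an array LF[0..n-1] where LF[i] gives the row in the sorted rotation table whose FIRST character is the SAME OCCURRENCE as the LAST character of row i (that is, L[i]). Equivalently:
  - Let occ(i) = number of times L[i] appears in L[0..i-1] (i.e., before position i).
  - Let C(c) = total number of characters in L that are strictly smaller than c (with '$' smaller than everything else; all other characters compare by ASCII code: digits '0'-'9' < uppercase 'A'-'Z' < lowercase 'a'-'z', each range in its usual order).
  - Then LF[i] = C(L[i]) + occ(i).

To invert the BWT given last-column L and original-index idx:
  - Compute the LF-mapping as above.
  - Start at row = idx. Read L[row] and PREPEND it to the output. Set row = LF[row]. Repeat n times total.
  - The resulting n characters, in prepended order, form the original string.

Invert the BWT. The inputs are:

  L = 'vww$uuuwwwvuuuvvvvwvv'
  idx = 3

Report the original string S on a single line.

LF mapping: 7 15 16 0 1 2 3 17 18 19 8 4 5 6 9 10 11 12 20 13 14
Walk LF starting at row 3, prepending L[row]:
  step 1: row=3, L[3]='$', prepend. Next row=LF[3]=0
  step 2: row=0, L[0]='v', prepend. Next row=LF[0]=7
  step 3: row=7, L[7]='w', prepend. Next row=LF[7]=17
  step 4: row=17, L[17]='v', prepend. Next row=LF[17]=12
  step 5: row=12, L[12]='u', prepend. Next row=LF[12]=5
  step 6: row=5, L[5]='u', prepend. Next row=LF[5]=2
  step 7: row=2, L[2]='w', prepend. Next row=LF[2]=16
  step 8: row=16, L[16]='v', prepend. Next row=LF[16]=11
  step 9: row=11, L[11]='u', prepend. Next row=LF[11]=4
  step 10: row=4, L[4]='u', prepend. Next row=LF[4]=1
  step 11: row=1, L[1]='w', prepend. Next row=LF[1]=15
  step 12: row=15, L[15]='v', prepend. Next row=LF[15]=10
  step 13: row=10, L[10]='v', prepend. Next row=LF[10]=8
  step 14: row=8, L[8]='w', prepend. Next row=LF[8]=18
  step 15: row=18, L[18]='w', prepend. Next row=LF[18]=20
  step 16: row=20, L[20]='v', prepend. Next row=LF[20]=14
  step 17: row=14, L[14]='v', prepend. Next row=LF[14]=9
  step 18: row=9, L[9]='w', prepend. Next row=LF[9]=19
  step 19: row=19, L[19]='v', prepend. Next row=LF[19]=13
  step 20: row=13, L[13]='u', prepend. Next row=LF[13]=6
  step 21: row=6, L[6]='u', prepend. Next row=LF[6]=3
Reversed output: uuvwvvwwvvwuuvwuuvwv$

Answer: uuvwvvwwvvwuuvwuuvwv$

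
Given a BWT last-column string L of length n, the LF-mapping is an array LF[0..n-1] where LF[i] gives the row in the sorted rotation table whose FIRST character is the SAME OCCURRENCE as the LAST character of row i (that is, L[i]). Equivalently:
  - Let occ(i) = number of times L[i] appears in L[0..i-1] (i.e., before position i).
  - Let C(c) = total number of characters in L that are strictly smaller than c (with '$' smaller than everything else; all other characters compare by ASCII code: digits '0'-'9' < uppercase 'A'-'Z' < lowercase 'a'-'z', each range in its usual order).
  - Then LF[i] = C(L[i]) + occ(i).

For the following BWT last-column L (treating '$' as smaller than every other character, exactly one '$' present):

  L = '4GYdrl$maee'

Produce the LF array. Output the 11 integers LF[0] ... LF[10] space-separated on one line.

Char counts: '$':1, '4':1, 'G':1, 'Y':1, 'a':1, 'd':1, 'e':2, 'l':1, 'm':1, 'r':1
C (first-col start): C('$')=0, C('4')=1, C('G')=2, C('Y')=3, C('a')=4, C('d')=5, C('e')=6, C('l')=8, C('m')=9, C('r')=10
L[0]='4': occ=0, LF[0]=C('4')+0=1+0=1
L[1]='G': occ=0, LF[1]=C('G')+0=2+0=2
L[2]='Y': occ=0, LF[2]=C('Y')+0=3+0=3
L[3]='d': occ=0, LF[3]=C('d')+0=5+0=5
L[4]='r': occ=0, LF[4]=C('r')+0=10+0=10
L[5]='l': occ=0, LF[5]=C('l')+0=8+0=8
L[6]='$': occ=0, LF[6]=C('$')+0=0+0=0
L[7]='m': occ=0, LF[7]=C('m')+0=9+0=9
L[8]='a': occ=0, LF[8]=C('a')+0=4+0=4
L[9]='e': occ=0, LF[9]=C('e')+0=6+0=6
L[10]='e': occ=1, LF[10]=C('e')+1=6+1=7

Answer: 1 2 3 5 10 8 0 9 4 6 7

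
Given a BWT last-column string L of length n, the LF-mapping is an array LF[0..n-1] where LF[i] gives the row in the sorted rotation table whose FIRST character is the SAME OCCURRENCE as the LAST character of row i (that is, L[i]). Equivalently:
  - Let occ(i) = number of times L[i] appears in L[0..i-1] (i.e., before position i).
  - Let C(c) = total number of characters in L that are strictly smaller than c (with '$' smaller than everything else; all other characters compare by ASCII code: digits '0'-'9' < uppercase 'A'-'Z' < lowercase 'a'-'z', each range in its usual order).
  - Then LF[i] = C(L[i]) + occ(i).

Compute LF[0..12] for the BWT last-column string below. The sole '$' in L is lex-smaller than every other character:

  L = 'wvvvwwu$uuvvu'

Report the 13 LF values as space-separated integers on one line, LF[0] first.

Char counts: '$':1, 'u':4, 'v':5, 'w':3
C (first-col start): C('$')=0, C('u')=1, C('v')=5, C('w')=10
L[0]='w': occ=0, LF[0]=C('w')+0=10+0=10
L[1]='v': occ=0, LF[1]=C('v')+0=5+0=5
L[2]='v': occ=1, LF[2]=C('v')+1=5+1=6
L[3]='v': occ=2, LF[3]=C('v')+2=5+2=7
L[4]='w': occ=1, LF[4]=C('w')+1=10+1=11
L[5]='w': occ=2, LF[5]=C('w')+2=10+2=12
L[6]='u': occ=0, LF[6]=C('u')+0=1+0=1
L[7]='$': occ=0, LF[7]=C('$')+0=0+0=0
L[8]='u': occ=1, LF[8]=C('u')+1=1+1=2
L[9]='u': occ=2, LF[9]=C('u')+2=1+2=3
L[10]='v': occ=3, LF[10]=C('v')+3=5+3=8
L[11]='v': occ=4, LF[11]=C('v')+4=5+4=9
L[12]='u': occ=3, LF[12]=C('u')+3=1+3=4

Answer: 10 5 6 7 11 12 1 0 2 3 8 9 4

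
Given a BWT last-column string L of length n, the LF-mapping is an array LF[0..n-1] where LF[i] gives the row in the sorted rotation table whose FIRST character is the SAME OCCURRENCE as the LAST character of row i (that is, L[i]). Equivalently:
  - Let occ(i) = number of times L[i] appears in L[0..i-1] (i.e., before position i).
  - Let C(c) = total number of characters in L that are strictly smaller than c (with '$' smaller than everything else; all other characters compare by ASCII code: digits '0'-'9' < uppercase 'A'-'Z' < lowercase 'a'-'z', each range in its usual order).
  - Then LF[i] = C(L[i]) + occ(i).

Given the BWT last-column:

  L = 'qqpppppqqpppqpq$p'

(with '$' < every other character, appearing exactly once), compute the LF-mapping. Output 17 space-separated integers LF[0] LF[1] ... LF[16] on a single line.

Char counts: '$':1, 'p':10, 'q':6
C (first-col start): C('$')=0, C('p')=1, C('q')=11
L[0]='q': occ=0, LF[0]=C('q')+0=11+0=11
L[1]='q': occ=1, LF[1]=C('q')+1=11+1=12
L[2]='p': occ=0, LF[2]=C('p')+0=1+0=1
L[3]='p': occ=1, LF[3]=C('p')+1=1+1=2
L[4]='p': occ=2, LF[4]=C('p')+2=1+2=3
L[5]='p': occ=3, LF[5]=C('p')+3=1+3=4
L[6]='p': occ=4, LF[6]=C('p')+4=1+4=5
L[7]='q': occ=2, LF[7]=C('q')+2=11+2=13
L[8]='q': occ=3, LF[8]=C('q')+3=11+3=14
L[9]='p': occ=5, LF[9]=C('p')+5=1+5=6
L[10]='p': occ=6, LF[10]=C('p')+6=1+6=7
L[11]='p': occ=7, LF[11]=C('p')+7=1+7=8
L[12]='q': occ=4, LF[12]=C('q')+4=11+4=15
L[13]='p': occ=8, LF[13]=C('p')+8=1+8=9
L[14]='q': occ=5, LF[14]=C('q')+5=11+5=16
L[15]='$': occ=0, LF[15]=C('$')+0=0+0=0
L[16]='p': occ=9, LF[16]=C('p')+9=1+9=10

Answer: 11 12 1 2 3 4 5 13 14 6 7 8 15 9 16 0 10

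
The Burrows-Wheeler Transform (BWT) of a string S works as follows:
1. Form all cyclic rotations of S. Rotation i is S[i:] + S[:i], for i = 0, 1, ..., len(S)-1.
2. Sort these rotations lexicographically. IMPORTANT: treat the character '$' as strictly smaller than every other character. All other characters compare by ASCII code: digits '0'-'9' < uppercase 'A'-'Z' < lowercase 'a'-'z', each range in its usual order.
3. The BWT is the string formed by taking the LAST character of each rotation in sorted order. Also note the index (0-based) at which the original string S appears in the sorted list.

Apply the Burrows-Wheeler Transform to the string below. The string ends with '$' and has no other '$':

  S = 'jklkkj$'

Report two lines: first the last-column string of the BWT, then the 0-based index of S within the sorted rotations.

All 7 rotations (rotation i = S[i:]+S[:i]):
  rot[0] = jklkkj$
  rot[1] = klkkj$j
  rot[2] = lkkj$jk
  rot[3] = kkj$jkl
  rot[4] = kj$jklk
  rot[5] = j$jklkk
  rot[6] = $jklkkj
Sorted (with $ < everything):
  sorted[0] = $jklkkj  (last char: 'j')
  sorted[1] = j$jklkk  (last char: 'k')
  sorted[2] = jklkkj$  (last char: '$')
  sorted[3] = kj$jklk  (last char: 'k')
  sorted[4] = kkj$jkl  (last char: 'l')
  sorted[5] = klkkj$j  (last char: 'j')
  sorted[6] = lkkj$jk  (last char: 'k')
Last column: jk$kljk
Original string S is at sorted index 2

Answer: jk$kljk
2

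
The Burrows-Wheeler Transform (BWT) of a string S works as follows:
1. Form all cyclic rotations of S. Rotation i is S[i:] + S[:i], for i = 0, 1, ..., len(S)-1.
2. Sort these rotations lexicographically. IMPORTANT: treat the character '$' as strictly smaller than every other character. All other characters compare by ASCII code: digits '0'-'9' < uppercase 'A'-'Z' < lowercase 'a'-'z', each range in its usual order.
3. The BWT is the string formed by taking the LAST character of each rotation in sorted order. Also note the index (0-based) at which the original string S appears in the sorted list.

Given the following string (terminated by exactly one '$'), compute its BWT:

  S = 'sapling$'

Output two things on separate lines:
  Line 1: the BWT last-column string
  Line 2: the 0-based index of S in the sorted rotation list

Answer: gsnlpia$
7

Derivation:
All 8 rotations (rotation i = S[i:]+S[:i]):
  rot[0] = sapling$
  rot[1] = apling$s
  rot[2] = pling$sa
  rot[3] = ling$sap
  rot[4] = ing$sapl
  rot[5] = ng$sapli
  rot[6] = g$saplin
  rot[7] = $sapling
Sorted (with $ < everything):
  sorted[0] = $sapling  (last char: 'g')
  sorted[1] = apling$s  (last char: 's')
  sorted[2] = g$saplin  (last char: 'n')
  sorted[3] = ing$sapl  (last char: 'l')
  sorted[4] = ling$sap  (last char: 'p')
  sorted[5] = ng$sapli  (last char: 'i')
  sorted[6] = pling$sa  (last char: 'a')
  sorted[7] = sapling$  (last char: '$')
Last column: gsnlpia$
Original string S is at sorted index 7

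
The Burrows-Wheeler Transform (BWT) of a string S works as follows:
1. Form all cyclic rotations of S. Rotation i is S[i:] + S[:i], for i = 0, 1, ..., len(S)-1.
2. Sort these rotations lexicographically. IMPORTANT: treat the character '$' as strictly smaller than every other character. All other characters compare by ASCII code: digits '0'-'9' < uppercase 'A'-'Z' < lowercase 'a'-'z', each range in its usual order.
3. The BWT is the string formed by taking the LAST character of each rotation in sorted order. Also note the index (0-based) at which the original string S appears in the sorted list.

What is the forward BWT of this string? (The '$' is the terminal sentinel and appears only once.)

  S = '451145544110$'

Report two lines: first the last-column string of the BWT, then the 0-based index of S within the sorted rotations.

All 13 rotations (rotation i = S[i:]+S[:i]):
  rot[0] = 451145544110$
  rot[1] = 51145544110$4
  rot[2] = 1145544110$45
  rot[3] = 145544110$451
  rot[4] = 45544110$4511
  rot[5] = 5544110$45114
  rot[6] = 544110$451145
  rot[7] = 44110$4511455
  rot[8] = 4110$45114554
  rot[9] = 110$451145544
  rot[10] = 10$4511455441
  rot[11] = 0$45114554411
  rot[12] = $451145544110
Sorted (with $ < everything):
  sorted[0] = $451145544110  (last char: '0')
  sorted[1] = 0$45114554411  (last char: '1')
  sorted[2] = 10$4511455441  (last char: '1')
  sorted[3] = 110$451145544  (last char: '4')
  sorted[4] = 1145544110$45  (last char: '5')
  sorted[5] = 145544110$451  (last char: '1')
  sorted[6] = 4110$45114554  (last char: '4')
  sorted[7] = 44110$4511455  (last char: '5')
  sorted[8] = 451145544110$  (last char: '$')
  sorted[9] = 45544110$4511  (last char: '1')
  sorted[10] = 51145544110$4  (last char: '4')
  sorted[11] = 544110$451145  (last char: '5')
  sorted[12] = 5544110$45114  (last char: '4')
Last column: 01145145$1454
Original string S is at sorted index 8

Answer: 01145145$1454
8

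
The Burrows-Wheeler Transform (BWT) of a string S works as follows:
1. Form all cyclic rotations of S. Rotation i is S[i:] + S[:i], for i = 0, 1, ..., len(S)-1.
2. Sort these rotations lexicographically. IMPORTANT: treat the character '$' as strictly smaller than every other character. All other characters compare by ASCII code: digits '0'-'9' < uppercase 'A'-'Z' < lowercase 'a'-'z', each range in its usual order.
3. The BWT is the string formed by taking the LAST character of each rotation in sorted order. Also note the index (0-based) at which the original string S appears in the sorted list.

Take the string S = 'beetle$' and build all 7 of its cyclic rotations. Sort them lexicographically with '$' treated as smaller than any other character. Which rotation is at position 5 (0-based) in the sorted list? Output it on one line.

Answer: le$beet

Derivation:
All 7 rotations (rotation i = S[i:]+S[:i]):
  rot[0] = beetle$
  rot[1] = eetle$b
  rot[2] = etle$be
  rot[3] = tle$bee
  rot[4] = le$beet
  rot[5] = e$beetl
  rot[6] = $beetle
Sorted (with $ < everything):
  sorted[0] = $beetle
  sorted[1] = beetle$
  sorted[2] = e$beetl
  sorted[3] = eetle$b
  sorted[4] = etle$be
  sorted[5] = le$beet
  sorted[6] = tle$bee
sorted[5] = le$beet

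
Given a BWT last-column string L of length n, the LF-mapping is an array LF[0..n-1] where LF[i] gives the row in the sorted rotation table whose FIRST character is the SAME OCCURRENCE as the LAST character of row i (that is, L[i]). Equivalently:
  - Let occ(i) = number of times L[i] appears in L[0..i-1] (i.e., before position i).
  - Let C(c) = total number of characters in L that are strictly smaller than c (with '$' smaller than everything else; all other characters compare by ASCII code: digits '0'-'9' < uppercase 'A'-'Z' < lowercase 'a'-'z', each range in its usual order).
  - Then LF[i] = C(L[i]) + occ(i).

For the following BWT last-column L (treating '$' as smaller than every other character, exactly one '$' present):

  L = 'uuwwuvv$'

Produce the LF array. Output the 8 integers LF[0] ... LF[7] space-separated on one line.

Answer: 1 2 6 7 3 4 5 0

Derivation:
Char counts: '$':1, 'u':3, 'v':2, 'w':2
C (first-col start): C('$')=0, C('u')=1, C('v')=4, C('w')=6
L[0]='u': occ=0, LF[0]=C('u')+0=1+0=1
L[1]='u': occ=1, LF[1]=C('u')+1=1+1=2
L[2]='w': occ=0, LF[2]=C('w')+0=6+0=6
L[3]='w': occ=1, LF[3]=C('w')+1=6+1=7
L[4]='u': occ=2, LF[4]=C('u')+2=1+2=3
L[5]='v': occ=0, LF[5]=C('v')+0=4+0=4
L[6]='v': occ=1, LF[6]=C('v')+1=4+1=5
L[7]='$': occ=0, LF[7]=C('$')+0=0+0=0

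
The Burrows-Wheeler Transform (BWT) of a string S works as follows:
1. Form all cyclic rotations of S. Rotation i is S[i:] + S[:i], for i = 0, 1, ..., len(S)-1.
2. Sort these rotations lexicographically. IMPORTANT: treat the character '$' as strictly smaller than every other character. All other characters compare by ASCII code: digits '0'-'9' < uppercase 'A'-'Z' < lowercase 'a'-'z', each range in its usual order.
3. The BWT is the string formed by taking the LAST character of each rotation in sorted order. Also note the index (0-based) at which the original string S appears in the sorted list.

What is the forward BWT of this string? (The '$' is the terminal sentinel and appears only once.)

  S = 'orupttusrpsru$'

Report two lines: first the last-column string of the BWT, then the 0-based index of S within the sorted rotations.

Answer: u$russoupptrrt
1

Derivation:
All 14 rotations (rotation i = S[i:]+S[:i]):
  rot[0] = orupttusrpsru$
  rot[1] = rupttusrpsru$o
  rot[2] = upttusrpsru$or
  rot[3] = pttusrpsru$oru
  rot[4] = ttusrpsru$orup
  rot[5] = tusrpsru$orupt
  rot[6] = usrpsru$oruptt
  rot[7] = srpsru$orupttu
  rot[8] = rpsru$orupttus
  rot[9] = psru$orupttusr
  rot[10] = sru$orupttusrp
  rot[11] = ru$orupttusrps
  rot[12] = u$orupttusrpsr
  rot[13] = $orupttusrpsru
Sorted (with $ < everything):
  sorted[0] = $orupttusrpsru  (last char: 'u')
  sorted[1] = orupttusrpsru$  (last char: '$')
  sorted[2] = psru$orupttusr  (last char: 'r')
  sorted[3] = pttusrpsru$oru  (last char: 'u')
  sorted[4] = rpsru$orupttus  (last char: 's')
  sorted[5] = ru$orupttusrps  (last char: 's')
  sorted[6] = rupttusrpsru$o  (last char: 'o')
  sorted[7] = srpsru$orupttu  (last char: 'u')
  sorted[8] = sru$orupttusrp  (last char: 'p')
  sorted[9] = ttusrpsru$orup  (last char: 'p')
  sorted[10] = tusrpsru$orupt  (last char: 't')
  sorted[11] = u$orupttusrpsr  (last char: 'r')
  sorted[12] = upttusrpsru$or  (last char: 'r')
  sorted[13] = usrpsru$oruptt  (last char: 't')
Last column: u$russoupptrrt
Original string S is at sorted index 1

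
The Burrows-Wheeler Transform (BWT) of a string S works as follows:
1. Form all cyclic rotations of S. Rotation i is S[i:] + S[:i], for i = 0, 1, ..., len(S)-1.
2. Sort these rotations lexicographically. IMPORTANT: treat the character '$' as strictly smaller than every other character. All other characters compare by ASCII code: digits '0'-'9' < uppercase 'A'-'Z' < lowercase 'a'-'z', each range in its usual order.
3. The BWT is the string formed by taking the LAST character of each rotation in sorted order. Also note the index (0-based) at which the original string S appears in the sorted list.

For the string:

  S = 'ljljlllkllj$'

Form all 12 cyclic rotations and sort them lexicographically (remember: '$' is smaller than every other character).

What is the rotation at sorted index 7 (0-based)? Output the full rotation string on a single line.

Answer: ljlllkllj$lj

Derivation:
All 12 rotations (rotation i = S[i:]+S[:i]):
  rot[0] = ljljlllkllj$
  rot[1] = jljlllkllj$l
  rot[2] = ljlllkllj$lj
  rot[3] = jlllkllj$ljl
  rot[4] = lllkllj$ljlj
  rot[5] = llkllj$ljljl
  rot[6] = lkllj$ljljll
  rot[7] = kllj$ljljlll
  rot[8] = llj$ljljlllk
  rot[9] = lj$ljljlllkl
  rot[10] = j$ljljlllkll
  rot[11] = $ljljlllkllj
Sorted (with $ < everything):
  sorted[0] = $ljljlllkllj
  sorted[1] = j$ljljlllkll
  sorted[2] = jljlllkllj$l
  sorted[3] = jlllkllj$ljl
  sorted[4] = kllj$ljljlll
  sorted[5] = lj$ljljlllkl
  sorted[6] = ljljlllkllj$
  sorted[7] = ljlllkllj$lj
  sorted[8] = lkllj$ljljll
  sorted[9] = llj$ljljlllk
  sorted[10] = llkllj$ljljl
  sorted[11] = lllkllj$ljlj
sorted[7] = ljlllkllj$lj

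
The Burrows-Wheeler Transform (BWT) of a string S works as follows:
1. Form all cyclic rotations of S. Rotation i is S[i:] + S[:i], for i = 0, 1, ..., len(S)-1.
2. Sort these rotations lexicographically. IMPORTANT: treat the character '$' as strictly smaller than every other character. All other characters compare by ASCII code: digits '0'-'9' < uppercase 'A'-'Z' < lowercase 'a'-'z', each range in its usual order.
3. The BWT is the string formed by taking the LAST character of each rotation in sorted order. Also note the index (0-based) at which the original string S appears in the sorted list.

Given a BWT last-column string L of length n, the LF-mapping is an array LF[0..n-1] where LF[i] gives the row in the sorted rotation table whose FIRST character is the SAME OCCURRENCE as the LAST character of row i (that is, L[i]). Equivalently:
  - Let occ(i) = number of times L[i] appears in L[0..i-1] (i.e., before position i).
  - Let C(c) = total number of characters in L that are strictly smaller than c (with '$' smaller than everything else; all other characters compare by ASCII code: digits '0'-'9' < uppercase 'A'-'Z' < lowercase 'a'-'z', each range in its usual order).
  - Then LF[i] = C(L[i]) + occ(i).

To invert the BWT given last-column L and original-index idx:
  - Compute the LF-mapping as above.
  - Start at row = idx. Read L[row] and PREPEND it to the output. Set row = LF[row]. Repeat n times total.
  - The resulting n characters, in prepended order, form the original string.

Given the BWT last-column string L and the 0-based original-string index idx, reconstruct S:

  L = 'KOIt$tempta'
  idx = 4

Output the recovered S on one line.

Answer: attemptOIK$

Derivation:
LF mapping: 2 3 1 8 0 9 5 6 7 10 4
Walk LF starting at row 4, prepending L[row]:
  step 1: row=4, L[4]='$', prepend. Next row=LF[4]=0
  step 2: row=0, L[0]='K', prepend. Next row=LF[0]=2
  step 3: row=2, L[2]='I', prepend. Next row=LF[2]=1
  step 4: row=1, L[1]='O', prepend. Next row=LF[1]=3
  step 5: row=3, L[3]='t', prepend. Next row=LF[3]=8
  step 6: row=8, L[8]='p', prepend. Next row=LF[8]=7
  step 7: row=7, L[7]='m', prepend. Next row=LF[7]=6
  step 8: row=6, L[6]='e', prepend. Next row=LF[6]=5
  step 9: row=5, L[5]='t', prepend. Next row=LF[5]=9
  step 10: row=9, L[9]='t', prepend. Next row=LF[9]=10
  step 11: row=10, L[10]='a', prepend. Next row=LF[10]=4
Reversed output: attemptOIK$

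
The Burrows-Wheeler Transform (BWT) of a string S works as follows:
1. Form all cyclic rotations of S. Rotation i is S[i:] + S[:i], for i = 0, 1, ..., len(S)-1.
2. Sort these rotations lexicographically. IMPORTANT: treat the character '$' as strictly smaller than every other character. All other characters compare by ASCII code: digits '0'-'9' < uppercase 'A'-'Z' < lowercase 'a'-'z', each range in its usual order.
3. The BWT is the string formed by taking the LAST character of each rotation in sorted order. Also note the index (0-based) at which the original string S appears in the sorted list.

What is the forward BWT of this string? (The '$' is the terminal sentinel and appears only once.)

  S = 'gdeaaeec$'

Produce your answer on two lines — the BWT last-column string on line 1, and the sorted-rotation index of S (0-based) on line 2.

Answer: ceaegdea$
8

Derivation:
All 9 rotations (rotation i = S[i:]+S[:i]):
  rot[0] = gdeaaeec$
  rot[1] = deaaeec$g
  rot[2] = eaaeec$gd
  rot[3] = aaeec$gde
  rot[4] = aeec$gdea
  rot[5] = eec$gdeaa
  rot[6] = ec$gdeaae
  rot[7] = c$gdeaaee
  rot[8] = $gdeaaeec
Sorted (with $ < everything):
  sorted[0] = $gdeaaeec  (last char: 'c')
  sorted[1] = aaeec$gde  (last char: 'e')
  sorted[2] = aeec$gdea  (last char: 'a')
  sorted[3] = c$gdeaaee  (last char: 'e')
  sorted[4] = deaaeec$g  (last char: 'g')
  sorted[5] = eaaeec$gd  (last char: 'd')
  sorted[6] = ec$gdeaae  (last char: 'e')
  sorted[7] = eec$gdeaa  (last char: 'a')
  sorted[8] = gdeaaeec$  (last char: '$')
Last column: ceaegdea$
Original string S is at sorted index 8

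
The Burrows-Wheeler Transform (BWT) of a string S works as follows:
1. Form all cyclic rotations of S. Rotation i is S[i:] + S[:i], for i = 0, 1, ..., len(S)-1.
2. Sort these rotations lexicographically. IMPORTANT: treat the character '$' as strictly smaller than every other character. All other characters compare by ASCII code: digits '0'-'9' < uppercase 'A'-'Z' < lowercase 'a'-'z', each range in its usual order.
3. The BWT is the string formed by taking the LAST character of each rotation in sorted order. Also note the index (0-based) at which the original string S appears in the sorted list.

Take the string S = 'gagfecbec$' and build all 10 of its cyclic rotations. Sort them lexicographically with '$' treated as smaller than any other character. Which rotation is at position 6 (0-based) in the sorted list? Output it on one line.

Answer: ecbec$gagf

Derivation:
All 10 rotations (rotation i = S[i:]+S[:i]):
  rot[0] = gagfecbec$
  rot[1] = agfecbec$g
  rot[2] = gfecbec$ga
  rot[3] = fecbec$gag
  rot[4] = ecbec$gagf
  rot[5] = cbec$gagfe
  rot[6] = bec$gagfec
  rot[7] = ec$gagfecb
  rot[8] = c$gagfecbe
  rot[9] = $gagfecbec
Sorted (with $ < everything):
  sorted[0] = $gagfecbec
  sorted[1] = agfecbec$g
  sorted[2] = bec$gagfec
  sorted[3] = c$gagfecbe
  sorted[4] = cbec$gagfe
  sorted[5] = ec$gagfecb
  sorted[6] = ecbec$gagf
  sorted[7] = fecbec$gag
  sorted[8] = gagfecbec$
  sorted[9] = gfecbec$ga
sorted[6] = ecbec$gagf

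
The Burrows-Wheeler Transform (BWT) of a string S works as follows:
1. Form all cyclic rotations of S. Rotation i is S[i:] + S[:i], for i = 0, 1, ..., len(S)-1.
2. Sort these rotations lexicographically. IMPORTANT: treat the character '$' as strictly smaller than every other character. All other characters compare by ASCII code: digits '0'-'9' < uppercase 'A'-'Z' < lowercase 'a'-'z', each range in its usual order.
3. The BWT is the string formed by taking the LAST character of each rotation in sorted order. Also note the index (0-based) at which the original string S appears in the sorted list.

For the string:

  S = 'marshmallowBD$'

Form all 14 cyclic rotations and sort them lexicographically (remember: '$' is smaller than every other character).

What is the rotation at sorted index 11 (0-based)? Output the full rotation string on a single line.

Answer: rshmallowBD$ma

Derivation:
All 14 rotations (rotation i = S[i:]+S[:i]):
  rot[0] = marshmallowBD$
  rot[1] = arshmallowBD$m
  rot[2] = rshmallowBD$ma
  rot[3] = shmallowBD$mar
  rot[4] = hmallowBD$mars
  rot[5] = mallowBD$marsh
  rot[6] = allowBD$marshm
  rot[7] = llowBD$marshma
  rot[8] = lowBD$marshmal
  rot[9] = owBD$marshmall
  rot[10] = wBD$marshmallo
  rot[11] = BD$marshmallow
  rot[12] = D$marshmallowB
  rot[13] = $marshmallowBD
Sorted (with $ < everything):
  sorted[0] = $marshmallowBD
  sorted[1] = BD$marshmallow
  sorted[2] = D$marshmallowB
  sorted[3] = allowBD$marshm
  sorted[4] = arshmallowBD$m
  sorted[5] = hmallowBD$mars
  sorted[6] = llowBD$marshma
  sorted[7] = lowBD$marshmal
  sorted[8] = mallowBD$marsh
  sorted[9] = marshmallowBD$
  sorted[10] = owBD$marshmall
  sorted[11] = rshmallowBD$ma
  sorted[12] = shmallowBD$mar
  sorted[13] = wBD$marshmallo
sorted[11] = rshmallowBD$ma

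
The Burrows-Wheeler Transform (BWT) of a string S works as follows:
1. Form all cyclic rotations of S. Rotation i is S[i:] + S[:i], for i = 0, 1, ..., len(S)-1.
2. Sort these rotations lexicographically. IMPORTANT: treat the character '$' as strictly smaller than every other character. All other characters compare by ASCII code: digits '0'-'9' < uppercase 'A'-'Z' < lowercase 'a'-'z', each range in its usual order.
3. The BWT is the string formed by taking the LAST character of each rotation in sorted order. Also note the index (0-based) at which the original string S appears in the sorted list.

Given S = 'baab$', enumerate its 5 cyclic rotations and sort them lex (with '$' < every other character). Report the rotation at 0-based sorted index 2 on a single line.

All 5 rotations (rotation i = S[i:]+S[:i]):
  rot[0] = baab$
  rot[1] = aab$b
  rot[2] = ab$ba
  rot[3] = b$baa
  rot[4] = $baab
Sorted (with $ < everything):
  sorted[0] = $baab
  sorted[1] = aab$b
  sorted[2] = ab$ba
  sorted[3] = b$baa
  sorted[4] = baab$
sorted[2] = ab$ba

Answer: ab$ba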